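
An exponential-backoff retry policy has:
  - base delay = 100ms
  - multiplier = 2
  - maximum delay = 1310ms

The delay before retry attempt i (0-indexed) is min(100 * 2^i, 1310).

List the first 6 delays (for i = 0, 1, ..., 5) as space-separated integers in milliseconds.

Answer: 100 200 400 800 1310 1310

Derivation:
Computing each delay:
  i=0: min(100*2^0, 1310) = 100
  i=1: min(100*2^1, 1310) = 200
  i=2: min(100*2^2, 1310) = 400
  i=3: min(100*2^3, 1310) = 800
  i=4: min(100*2^4, 1310) = 1310
  i=5: min(100*2^5, 1310) = 1310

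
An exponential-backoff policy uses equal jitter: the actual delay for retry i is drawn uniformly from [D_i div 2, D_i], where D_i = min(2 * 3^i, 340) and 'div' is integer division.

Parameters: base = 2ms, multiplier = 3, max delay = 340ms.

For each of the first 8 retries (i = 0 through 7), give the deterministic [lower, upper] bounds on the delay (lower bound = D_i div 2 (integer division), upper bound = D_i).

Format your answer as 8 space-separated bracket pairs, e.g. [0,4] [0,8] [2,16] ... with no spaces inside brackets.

Computing bounds per retry:
  i=0: D_i=min(2*3^0,340)=2, bounds=[1,2]
  i=1: D_i=min(2*3^1,340)=6, bounds=[3,6]
  i=2: D_i=min(2*3^2,340)=18, bounds=[9,18]
  i=3: D_i=min(2*3^3,340)=54, bounds=[27,54]
  i=4: D_i=min(2*3^4,340)=162, bounds=[81,162]
  i=5: D_i=min(2*3^5,340)=340, bounds=[170,340]
  i=6: D_i=min(2*3^6,340)=340, bounds=[170,340]
  i=7: D_i=min(2*3^7,340)=340, bounds=[170,340]

Answer: [1,2] [3,6] [9,18] [27,54] [81,162] [170,340] [170,340] [170,340]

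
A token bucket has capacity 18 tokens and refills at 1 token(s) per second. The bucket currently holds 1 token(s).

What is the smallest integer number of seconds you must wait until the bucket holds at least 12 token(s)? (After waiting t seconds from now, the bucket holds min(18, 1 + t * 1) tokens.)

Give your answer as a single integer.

Need 1 + t * 1 >= 12, so t >= 11/1.
Smallest integer t = ceil(11/1) = 11.

Answer: 11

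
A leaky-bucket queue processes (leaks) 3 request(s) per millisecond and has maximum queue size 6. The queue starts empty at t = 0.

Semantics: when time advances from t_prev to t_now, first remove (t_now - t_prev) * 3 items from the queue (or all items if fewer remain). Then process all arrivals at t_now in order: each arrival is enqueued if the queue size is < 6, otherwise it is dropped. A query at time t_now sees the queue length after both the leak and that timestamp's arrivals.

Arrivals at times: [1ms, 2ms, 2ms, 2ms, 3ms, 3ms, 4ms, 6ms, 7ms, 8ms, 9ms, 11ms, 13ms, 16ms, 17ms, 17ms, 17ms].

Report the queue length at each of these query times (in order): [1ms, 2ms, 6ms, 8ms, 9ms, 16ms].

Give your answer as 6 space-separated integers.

Queue lengths at query times:
  query t=1ms: backlog = 1
  query t=2ms: backlog = 3
  query t=6ms: backlog = 1
  query t=8ms: backlog = 1
  query t=9ms: backlog = 1
  query t=16ms: backlog = 1

Answer: 1 3 1 1 1 1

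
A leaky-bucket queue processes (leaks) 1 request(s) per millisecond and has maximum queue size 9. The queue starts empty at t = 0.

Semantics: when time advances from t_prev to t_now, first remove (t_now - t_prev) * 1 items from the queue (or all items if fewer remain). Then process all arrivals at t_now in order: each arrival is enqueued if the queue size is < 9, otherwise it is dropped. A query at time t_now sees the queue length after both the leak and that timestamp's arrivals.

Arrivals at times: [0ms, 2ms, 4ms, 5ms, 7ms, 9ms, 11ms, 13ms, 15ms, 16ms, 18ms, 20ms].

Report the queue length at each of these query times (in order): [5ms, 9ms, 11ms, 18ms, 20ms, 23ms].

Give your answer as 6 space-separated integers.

Queue lengths at query times:
  query t=5ms: backlog = 1
  query t=9ms: backlog = 1
  query t=11ms: backlog = 1
  query t=18ms: backlog = 1
  query t=20ms: backlog = 1
  query t=23ms: backlog = 0

Answer: 1 1 1 1 1 0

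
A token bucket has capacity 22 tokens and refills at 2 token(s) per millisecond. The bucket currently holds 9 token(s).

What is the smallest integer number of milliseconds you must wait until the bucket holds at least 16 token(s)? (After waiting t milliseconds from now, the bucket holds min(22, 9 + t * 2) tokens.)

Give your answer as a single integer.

Answer: 4

Derivation:
Need 9 + t * 2 >= 16, so t >= 7/2.
Smallest integer t = ceil(7/2) = 4.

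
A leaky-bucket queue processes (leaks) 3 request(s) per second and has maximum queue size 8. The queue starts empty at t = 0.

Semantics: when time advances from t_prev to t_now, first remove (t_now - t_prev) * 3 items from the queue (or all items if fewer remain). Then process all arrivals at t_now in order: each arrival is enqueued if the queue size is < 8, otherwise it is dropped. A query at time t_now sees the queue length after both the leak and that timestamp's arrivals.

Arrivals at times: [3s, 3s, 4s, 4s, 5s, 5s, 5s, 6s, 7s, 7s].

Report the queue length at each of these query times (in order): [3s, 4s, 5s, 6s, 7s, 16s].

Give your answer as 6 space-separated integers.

Queue lengths at query times:
  query t=3s: backlog = 2
  query t=4s: backlog = 2
  query t=5s: backlog = 3
  query t=6s: backlog = 1
  query t=7s: backlog = 2
  query t=16s: backlog = 0

Answer: 2 2 3 1 2 0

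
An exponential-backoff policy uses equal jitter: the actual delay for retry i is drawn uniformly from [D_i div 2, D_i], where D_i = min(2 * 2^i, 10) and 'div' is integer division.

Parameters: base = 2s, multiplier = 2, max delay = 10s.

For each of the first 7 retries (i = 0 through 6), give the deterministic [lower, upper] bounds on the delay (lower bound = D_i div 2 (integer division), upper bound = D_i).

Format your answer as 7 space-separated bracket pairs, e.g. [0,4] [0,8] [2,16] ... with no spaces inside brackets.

Computing bounds per retry:
  i=0: D_i=min(2*2^0,10)=2, bounds=[1,2]
  i=1: D_i=min(2*2^1,10)=4, bounds=[2,4]
  i=2: D_i=min(2*2^2,10)=8, bounds=[4,8]
  i=3: D_i=min(2*2^3,10)=10, bounds=[5,10]
  i=4: D_i=min(2*2^4,10)=10, bounds=[5,10]
  i=5: D_i=min(2*2^5,10)=10, bounds=[5,10]
  i=6: D_i=min(2*2^6,10)=10, bounds=[5,10]

Answer: [1,2] [2,4] [4,8] [5,10] [5,10] [5,10] [5,10]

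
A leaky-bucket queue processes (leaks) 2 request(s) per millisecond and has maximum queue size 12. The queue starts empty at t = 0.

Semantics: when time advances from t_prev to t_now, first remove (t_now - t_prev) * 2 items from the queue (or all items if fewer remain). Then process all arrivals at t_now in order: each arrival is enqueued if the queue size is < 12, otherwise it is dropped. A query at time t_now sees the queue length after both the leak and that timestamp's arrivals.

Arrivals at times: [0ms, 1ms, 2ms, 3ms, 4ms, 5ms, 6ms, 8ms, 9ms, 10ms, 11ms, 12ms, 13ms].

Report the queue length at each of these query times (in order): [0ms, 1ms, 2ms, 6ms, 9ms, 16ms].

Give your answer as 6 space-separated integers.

Answer: 1 1 1 1 1 0

Derivation:
Queue lengths at query times:
  query t=0ms: backlog = 1
  query t=1ms: backlog = 1
  query t=2ms: backlog = 1
  query t=6ms: backlog = 1
  query t=9ms: backlog = 1
  query t=16ms: backlog = 0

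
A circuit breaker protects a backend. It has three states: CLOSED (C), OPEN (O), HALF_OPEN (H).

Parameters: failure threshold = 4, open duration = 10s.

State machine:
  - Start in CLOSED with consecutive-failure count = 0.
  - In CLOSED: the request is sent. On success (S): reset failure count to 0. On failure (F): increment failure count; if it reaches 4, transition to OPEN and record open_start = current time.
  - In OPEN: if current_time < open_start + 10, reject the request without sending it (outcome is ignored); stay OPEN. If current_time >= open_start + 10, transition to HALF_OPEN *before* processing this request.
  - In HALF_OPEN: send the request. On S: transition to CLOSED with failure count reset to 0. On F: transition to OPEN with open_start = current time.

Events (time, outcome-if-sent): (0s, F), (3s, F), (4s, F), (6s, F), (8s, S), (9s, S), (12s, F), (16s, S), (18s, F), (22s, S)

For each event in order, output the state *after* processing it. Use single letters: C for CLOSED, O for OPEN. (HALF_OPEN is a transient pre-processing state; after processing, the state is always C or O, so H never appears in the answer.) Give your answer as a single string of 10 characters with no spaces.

State after each event:
  event#1 t=0s outcome=F: state=CLOSED
  event#2 t=3s outcome=F: state=CLOSED
  event#3 t=4s outcome=F: state=CLOSED
  event#4 t=6s outcome=F: state=OPEN
  event#5 t=8s outcome=S: state=OPEN
  event#6 t=9s outcome=S: state=OPEN
  event#7 t=12s outcome=F: state=OPEN
  event#8 t=16s outcome=S: state=CLOSED
  event#9 t=18s outcome=F: state=CLOSED
  event#10 t=22s outcome=S: state=CLOSED

Answer: CCCOOOOCCC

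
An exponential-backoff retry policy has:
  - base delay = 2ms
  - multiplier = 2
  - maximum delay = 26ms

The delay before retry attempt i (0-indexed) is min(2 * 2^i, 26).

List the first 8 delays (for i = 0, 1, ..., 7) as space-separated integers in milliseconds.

Computing each delay:
  i=0: min(2*2^0, 26) = 2
  i=1: min(2*2^1, 26) = 4
  i=2: min(2*2^2, 26) = 8
  i=3: min(2*2^3, 26) = 16
  i=4: min(2*2^4, 26) = 26
  i=5: min(2*2^5, 26) = 26
  i=6: min(2*2^6, 26) = 26
  i=7: min(2*2^7, 26) = 26

Answer: 2 4 8 16 26 26 26 26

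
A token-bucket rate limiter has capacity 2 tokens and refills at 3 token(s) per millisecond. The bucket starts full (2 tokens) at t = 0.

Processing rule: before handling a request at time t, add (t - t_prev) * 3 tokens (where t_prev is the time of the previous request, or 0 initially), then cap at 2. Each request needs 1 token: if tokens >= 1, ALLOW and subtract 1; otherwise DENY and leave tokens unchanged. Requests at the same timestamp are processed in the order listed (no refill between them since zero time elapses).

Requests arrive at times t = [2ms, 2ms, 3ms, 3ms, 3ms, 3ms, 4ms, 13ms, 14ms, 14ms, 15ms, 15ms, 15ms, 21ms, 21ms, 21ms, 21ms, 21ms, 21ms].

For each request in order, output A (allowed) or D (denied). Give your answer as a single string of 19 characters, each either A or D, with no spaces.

Simulating step by step:
  req#1 t=2ms: ALLOW
  req#2 t=2ms: ALLOW
  req#3 t=3ms: ALLOW
  req#4 t=3ms: ALLOW
  req#5 t=3ms: DENY
  req#6 t=3ms: DENY
  req#7 t=4ms: ALLOW
  req#8 t=13ms: ALLOW
  req#9 t=14ms: ALLOW
  req#10 t=14ms: ALLOW
  req#11 t=15ms: ALLOW
  req#12 t=15ms: ALLOW
  req#13 t=15ms: DENY
  req#14 t=21ms: ALLOW
  req#15 t=21ms: ALLOW
  req#16 t=21ms: DENY
  req#17 t=21ms: DENY
  req#18 t=21ms: DENY
  req#19 t=21ms: DENY

Answer: AAAADDAAAAAADAADDDD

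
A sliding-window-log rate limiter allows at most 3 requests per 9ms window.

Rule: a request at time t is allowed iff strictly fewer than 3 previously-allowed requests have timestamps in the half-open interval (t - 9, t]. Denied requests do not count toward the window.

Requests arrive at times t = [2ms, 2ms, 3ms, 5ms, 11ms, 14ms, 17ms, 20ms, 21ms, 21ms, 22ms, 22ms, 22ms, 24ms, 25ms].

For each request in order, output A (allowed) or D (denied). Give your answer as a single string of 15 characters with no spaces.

Answer: AAADAAAADDDDDAD

Derivation:
Tracking allowed requests in the window:
  req#1 t=2ms: ALLOW
  req#2 t=2ms: ALLOW
  req#3 t=3ms: ALLOW
  req#4 t=5ms: DENY
  req#5 t=11ms: ALLOW
  req#6 t=14ms: ALLOW
  req#7 t=17ms: ALLOW
  req#8 t=20ms: ALLOW
  req#9 t=21ms: DENY
  req#10 t=21ms: DENY
  req#11 t=22ms: DENY
  req#12 t=22ms: DENY
  req#13 t=22ms: DENY
  req#14 t=24ms: ALLOW
  req#15 t=25ms: DENY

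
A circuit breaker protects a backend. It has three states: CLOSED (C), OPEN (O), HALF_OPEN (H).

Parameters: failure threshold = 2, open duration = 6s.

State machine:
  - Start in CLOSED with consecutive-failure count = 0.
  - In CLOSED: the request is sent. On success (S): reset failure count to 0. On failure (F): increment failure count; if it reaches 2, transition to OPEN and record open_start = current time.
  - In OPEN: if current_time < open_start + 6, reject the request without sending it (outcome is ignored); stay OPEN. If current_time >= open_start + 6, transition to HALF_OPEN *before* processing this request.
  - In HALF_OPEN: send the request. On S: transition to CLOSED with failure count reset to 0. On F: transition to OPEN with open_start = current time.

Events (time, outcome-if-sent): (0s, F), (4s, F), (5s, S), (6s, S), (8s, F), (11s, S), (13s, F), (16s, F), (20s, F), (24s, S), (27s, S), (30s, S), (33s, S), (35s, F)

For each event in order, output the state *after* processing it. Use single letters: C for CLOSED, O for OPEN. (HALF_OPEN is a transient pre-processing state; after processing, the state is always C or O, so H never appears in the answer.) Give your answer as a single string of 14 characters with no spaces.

Answer: COOOOCCOOCCCCC

Derivation:
State after each event:
  event#1 t=0s outcome=F: state=CLOSED
  event#2 t=4s outcome=F: state=OPEN
  event#3 t=5s outcome=S: state=OPEN
  event#4 t=6s outcome=S: state=OPEN
  event#5 t=8s outcome=F: state=OPEN
  event#6 t=11s outcome=S: state=CLOSED
  event#7 t=13s outcome=F: state=CLOSED
  event#8 t=16s outcome=F: state=OPEN
  event#9 t=20s outcome=F: state=OPEN
  event#10 t=24s outcome=S: state=CLOSED
  event#11 t=27s outcome=S: state=CLOSED
  event#12 t=30s outcome=S: state=CLOSED
  event#13 t=33s outcome=S: state=CLOSED
  event#14 t=35s outcome=F: state=CLOSED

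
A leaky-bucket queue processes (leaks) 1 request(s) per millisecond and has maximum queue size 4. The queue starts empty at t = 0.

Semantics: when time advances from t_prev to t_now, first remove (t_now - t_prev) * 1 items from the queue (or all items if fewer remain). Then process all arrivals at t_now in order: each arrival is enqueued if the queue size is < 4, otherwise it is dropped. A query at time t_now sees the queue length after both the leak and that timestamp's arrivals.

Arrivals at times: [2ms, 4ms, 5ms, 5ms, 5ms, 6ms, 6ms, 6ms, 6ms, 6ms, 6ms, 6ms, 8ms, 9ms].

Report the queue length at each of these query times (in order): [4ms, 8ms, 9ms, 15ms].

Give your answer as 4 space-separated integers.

Answer: 1 3 3 0

Derivation:
Queue lengths at query times:
  query t=4ms: backlog = 1
  query t=8ms: backlog = 3
  query t=9ms: backlog = 3
  query t=15ms: backlog = 0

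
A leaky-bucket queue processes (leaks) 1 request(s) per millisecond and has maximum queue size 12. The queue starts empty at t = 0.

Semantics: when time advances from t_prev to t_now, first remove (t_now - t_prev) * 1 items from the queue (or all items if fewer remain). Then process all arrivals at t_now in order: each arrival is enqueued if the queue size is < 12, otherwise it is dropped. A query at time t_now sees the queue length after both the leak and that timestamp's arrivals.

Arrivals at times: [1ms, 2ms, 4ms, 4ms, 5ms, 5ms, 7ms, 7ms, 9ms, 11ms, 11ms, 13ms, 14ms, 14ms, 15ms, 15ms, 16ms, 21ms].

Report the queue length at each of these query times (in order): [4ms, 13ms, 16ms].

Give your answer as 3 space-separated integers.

Queue lengths at query times:
  query t=4ms: backlog = 2
  query t=13ms: backlog = 1
  query t=16ms: backlog = 3

Answer: 2 1 3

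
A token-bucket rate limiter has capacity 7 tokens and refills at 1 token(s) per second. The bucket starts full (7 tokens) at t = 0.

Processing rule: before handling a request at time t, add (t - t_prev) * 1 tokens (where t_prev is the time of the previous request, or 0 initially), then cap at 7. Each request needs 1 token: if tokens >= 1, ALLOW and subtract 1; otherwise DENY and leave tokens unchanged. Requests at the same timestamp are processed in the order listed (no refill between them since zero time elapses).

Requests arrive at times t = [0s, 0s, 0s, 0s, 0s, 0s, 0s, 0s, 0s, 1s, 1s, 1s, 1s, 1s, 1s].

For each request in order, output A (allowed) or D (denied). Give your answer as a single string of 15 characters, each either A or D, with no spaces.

Answer: AAAAAAADDADDDDD

Derivation:
Simulating step by step:
  req#1 t=0s: ALLOW
  req#2 t=0s: ALLOW
  req#3 t=0s: ALLOW
  req#4 t=0s: ALLOW
  req#5 t=0s: ALLOW
  req#6 t=0s: ALLOW
  req#7 t=0s: ALLOW
  req#8 t=0s: DENY
  req#9 t=0s: DENY
  req#10 t=1s: ALLOW
  req#11 t=1s: DENY
  req#12 t=1s: DENY
  req#13 t=1s: DENY
  req#14 t=1s: DENY
  req#15 t=1s: DENY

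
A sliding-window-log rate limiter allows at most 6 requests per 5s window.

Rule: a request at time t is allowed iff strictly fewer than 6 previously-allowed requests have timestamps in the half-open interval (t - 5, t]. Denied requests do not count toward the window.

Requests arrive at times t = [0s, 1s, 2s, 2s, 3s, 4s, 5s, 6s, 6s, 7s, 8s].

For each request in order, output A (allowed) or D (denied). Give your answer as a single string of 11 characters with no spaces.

Answer: AAAAAAAADAA

Derivation:
Tracking allowed requests in the window:
  req#1 t=0s: ALLOW
  req#2 t=1s: ALLOW
  req#3 t=2s: ALLOW
  req#4 t=2s: ALLOW
  req#5 t=3s: ALLOW
  req#6 t=4s: ALLOW
  req#7 t=5s: ALLOW
  req#8 t=6s: ALLOW
  req#9 t=6s: DENY
  req#10 t=7s: ALLOW
  req#11 t=8s: ALLOW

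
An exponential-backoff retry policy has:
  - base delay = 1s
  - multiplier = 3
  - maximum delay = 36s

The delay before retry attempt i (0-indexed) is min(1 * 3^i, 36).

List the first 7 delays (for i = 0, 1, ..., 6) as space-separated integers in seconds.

Answer: 1 3 9 27 36 36 36

Derivation:
Computing each delay:
  i=0: min(1*3^0, 36) = 1
  i=1: min(1*3^1, 36) = 3
  i=2: min(1*3^2, 36) = 9
  i=3: min(1*3^3, 36) = 27
  i=4: min(1*3^4, 36) = 36
  i=5: min(1*3^5, 36) = 36
  i=6: min(1*3^6, 36) = 36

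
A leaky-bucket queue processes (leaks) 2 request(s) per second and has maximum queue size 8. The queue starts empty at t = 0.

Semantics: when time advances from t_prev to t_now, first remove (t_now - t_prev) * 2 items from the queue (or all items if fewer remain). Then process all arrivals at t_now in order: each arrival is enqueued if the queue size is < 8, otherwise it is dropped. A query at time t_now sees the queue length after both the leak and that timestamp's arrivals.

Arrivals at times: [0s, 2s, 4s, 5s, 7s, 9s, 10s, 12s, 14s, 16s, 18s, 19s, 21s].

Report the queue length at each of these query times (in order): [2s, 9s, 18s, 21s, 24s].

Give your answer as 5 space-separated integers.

Queue lengths at query times:
  query t=2s: backlog = 1
  query t=9s: backlog = 1
  query t=18s: backlog = 1
  query t=21s: backlog = 1
  query t=24s: backlog = 0

Answer: 1 1 1 1 0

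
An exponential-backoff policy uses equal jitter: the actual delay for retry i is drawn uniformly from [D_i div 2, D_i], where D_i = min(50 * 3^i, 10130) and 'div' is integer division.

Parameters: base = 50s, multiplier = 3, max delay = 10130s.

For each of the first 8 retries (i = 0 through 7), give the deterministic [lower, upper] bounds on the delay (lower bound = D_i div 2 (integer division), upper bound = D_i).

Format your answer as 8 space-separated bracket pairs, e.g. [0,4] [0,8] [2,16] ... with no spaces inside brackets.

Computing bounds per retry:
  i=0: D_i=min(50*3^0,10130)=50, bounds=[25,50]
  i=1: D_i=min(50*3^1,10130)=150, bounds=[75,150]
  i=2: D_i=min(50*3^2,10130)=450, bounds=[225,450]
  i=3: D_i=min(50*3^3,10130)=1350, bounds=[675,1350]
  i=4: D_i=min(50*3^4,10130)=4050, bounds=[2025,4050]
  i=5: D_i=min(50*3^5,10130)=10130, bounds=[5065,10130]
  i=6: D_i=min(50*3^6,10130)=10130, bounds=[5065,10130]
  i=7: D_i=min(50*3^7,10130)=10130, bounds=[5065,10130]

Answer: [25,50] [75,150] [225,450] [675,1350] [2025,4050] [5065,10130] [5065,10130] [5065,10130]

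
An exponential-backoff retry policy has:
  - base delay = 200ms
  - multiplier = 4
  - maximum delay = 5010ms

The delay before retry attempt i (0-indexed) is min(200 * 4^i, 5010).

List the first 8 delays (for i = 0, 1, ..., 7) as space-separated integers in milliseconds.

Answer: 200 800 3200 5010 5010 5010 5010 5010

Derivation:
Computing each delay:
  i=0: min(200*4^0, 5010) = 200
  i=1: min(200*4^1, 5010) = 800
  i=2: min(200*4^2, 5010) = 3200
  i=3: min(200*4^3, 5010) = 5010
  i=4: min(200*4^4, 5010) = 5010
  i=5: min(200*4^5, 5010) = 5010
  i=6: min(200*4^6, 5010) = 5010
  i=7: min(200*4^7, 5010) = 5010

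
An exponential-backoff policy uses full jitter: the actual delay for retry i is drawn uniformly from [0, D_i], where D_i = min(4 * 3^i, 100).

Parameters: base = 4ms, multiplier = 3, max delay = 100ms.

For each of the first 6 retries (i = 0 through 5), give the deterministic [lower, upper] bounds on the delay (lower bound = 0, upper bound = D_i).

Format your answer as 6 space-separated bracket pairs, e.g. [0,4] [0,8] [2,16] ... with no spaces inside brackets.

Computing bounds per retry:
  i=0: D_i=min(4*3^0,100)=4, bounds=[0,4]
  i=1: D_i=min(4*3^1,100)=12, bounds=[0,12]
  i=2: D_i=min(4*3^2,100)=36, bounds=[0,36]
  i=3: D_i=min(4*3^3,100)=100, bounds=[0,100]
  i=4: D_i=min(4*3^4,100)=100, bounds=[0,100]
  i=5: D_i=min(4*3^5,100)=100, bounds=[0,100]

Answer: [0,4] [0,12] [0,36] [0,100] [0,100] [0,100]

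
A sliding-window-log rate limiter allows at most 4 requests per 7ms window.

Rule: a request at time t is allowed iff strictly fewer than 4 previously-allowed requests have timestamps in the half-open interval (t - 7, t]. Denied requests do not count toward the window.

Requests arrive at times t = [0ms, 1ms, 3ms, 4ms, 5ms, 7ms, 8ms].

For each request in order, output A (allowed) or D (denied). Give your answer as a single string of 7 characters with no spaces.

Answer: AAAADAA

Derivation:
Tracking allowed requests in the window:
  req#1 t=0ms: ALLOW
  req#2 t=1ms: ALLOW
  req#3 t=3ms: ALLOW
  req#4 t=4ms: ALLOW
  req#5 t=5ms: DENY
  req#6 t=7ms: ALLOW
  req#7 t=8ms: ALLOW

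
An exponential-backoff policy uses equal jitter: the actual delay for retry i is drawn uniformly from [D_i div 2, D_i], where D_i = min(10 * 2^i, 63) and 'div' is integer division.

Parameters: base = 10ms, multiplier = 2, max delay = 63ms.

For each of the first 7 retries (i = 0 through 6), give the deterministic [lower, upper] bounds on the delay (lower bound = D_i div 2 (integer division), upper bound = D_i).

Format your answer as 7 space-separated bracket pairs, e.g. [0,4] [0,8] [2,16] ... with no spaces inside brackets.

Computing bounds per retry:
  i=0: D_i=min(10*2^0,63)=10, bounds=[5,10]
  i=1: D_i=min(10*2^1,63)=20, bounds=[10,20]
  i=2: D_i=min(10*2^2,63)=40, bounds=[20,40]
  i=3: D_i=min(10*2^3,63)=63, bounds=[31,63]
  i=4: D_i=min(10*2^4,63)=63, bounds=[31,63]
  i=5: D_i=min(10*2^5,63)=63, bounds=[31,63]
  i=6: D_i=min(10*2^6,63)=63, bounds=[31,63]

Answer: [5,10] [10,20] [20,40] [31,63] [31,63] [31,63] [31,63]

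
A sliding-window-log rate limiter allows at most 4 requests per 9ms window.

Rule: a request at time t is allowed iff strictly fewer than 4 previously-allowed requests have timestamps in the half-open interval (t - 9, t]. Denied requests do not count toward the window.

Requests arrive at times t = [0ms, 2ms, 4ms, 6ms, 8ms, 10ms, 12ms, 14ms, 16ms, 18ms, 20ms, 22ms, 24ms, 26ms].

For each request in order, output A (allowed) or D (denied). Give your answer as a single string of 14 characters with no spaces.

Answer: AAAADAAAADAAAA

Derivation:
Tracking allowed requests in the window:
  req#1 t=0ms: ALLOW
  req#2 t=2ms: ALLOW
  req#3 t=4ms: ALLOW
  req#4 t=6ms: ALLOW
  req#5 t=8ms: DENY
  req#6 t=10ms: ALLOW
  req#7 t=12ms: ALLOW
  req#8 t=14ms: ALLOW
  req#9 t=16ms: ALLOW
  req#10 t=18ms: DENY
  req#11 t=20ms: ALLOW
  req#12 t=22ms: ALLOW
  req#13 t=24ms: ALLOW
  req#14 t=26ms: ALLOW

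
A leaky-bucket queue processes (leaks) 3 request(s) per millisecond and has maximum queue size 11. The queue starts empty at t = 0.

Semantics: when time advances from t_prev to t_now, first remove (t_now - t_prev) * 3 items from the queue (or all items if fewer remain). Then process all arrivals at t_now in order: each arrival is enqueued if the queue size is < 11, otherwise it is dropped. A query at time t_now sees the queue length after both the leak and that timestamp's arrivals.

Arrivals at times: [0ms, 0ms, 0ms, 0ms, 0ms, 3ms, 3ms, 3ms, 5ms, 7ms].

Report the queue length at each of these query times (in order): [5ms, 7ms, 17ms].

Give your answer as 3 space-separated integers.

Answer: 1 1 0

Derivation:
Queue lengths at query times:
  query t=5ms: backlog = 1
  query t=7ms: backlog = 1
  query t=17ms: backlog = 0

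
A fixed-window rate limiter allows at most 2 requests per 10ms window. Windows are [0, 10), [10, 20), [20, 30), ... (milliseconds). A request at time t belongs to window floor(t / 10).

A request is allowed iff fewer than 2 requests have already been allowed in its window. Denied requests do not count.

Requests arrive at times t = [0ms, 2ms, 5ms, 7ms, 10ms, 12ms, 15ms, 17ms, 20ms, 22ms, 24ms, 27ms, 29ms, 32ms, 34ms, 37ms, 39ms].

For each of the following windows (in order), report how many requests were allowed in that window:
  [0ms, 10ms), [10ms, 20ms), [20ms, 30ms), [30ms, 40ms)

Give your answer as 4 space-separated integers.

Processing requests:
  req#1 t=0ms (window 0): ALLOW
  req#2 t=2ms (window 0): ALLOW
  req#3 t=5ms (window 0): DENY
  req#4 t=7ms (window 0): DENY
  req#5 t=10ms (window 1): ALLOW
  req#6 t=12ms (window 1): ALLOW
  req#7 t=15ms (window 1): DENY
  req#8 t=17ms (window 1): DENY
  req#9 t=20ms (window 2): ALLOW
  req#10 t=22ms (window 2): ALLOW
  req#11 t=24ms (window 2): DENY
  req#12 t=27ms (window 2): DENY
  req#13 t=29ms (window 2): DENY
  req#14 t=32ms (window 3): ALLOW
  req#15 t=34ms (window 3): ALLOW
  req#16 t=37ms (window 3): DENY
  req#17 t=39ms (window 3): DENY

Allowed counts by window: 2 2 2 2

Answer: 2 2 2 2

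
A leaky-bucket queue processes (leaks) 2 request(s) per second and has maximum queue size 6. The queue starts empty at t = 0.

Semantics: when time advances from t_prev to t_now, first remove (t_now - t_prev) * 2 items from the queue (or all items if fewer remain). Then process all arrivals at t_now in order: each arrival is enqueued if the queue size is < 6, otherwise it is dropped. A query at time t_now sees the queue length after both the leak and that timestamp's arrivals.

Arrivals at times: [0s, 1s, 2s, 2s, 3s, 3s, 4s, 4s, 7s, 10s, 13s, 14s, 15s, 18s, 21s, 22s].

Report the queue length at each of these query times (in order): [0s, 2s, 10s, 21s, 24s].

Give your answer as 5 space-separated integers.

Answer: 1 2 1 1 0

Derivation:
Queue lengths at query times:
  query t=0s: backlog = 1
  query t=2s: backlog = 2
  query t=10s: backlog = 1
  query t=21s: backlog = 1
  query t=24s: backlog = 0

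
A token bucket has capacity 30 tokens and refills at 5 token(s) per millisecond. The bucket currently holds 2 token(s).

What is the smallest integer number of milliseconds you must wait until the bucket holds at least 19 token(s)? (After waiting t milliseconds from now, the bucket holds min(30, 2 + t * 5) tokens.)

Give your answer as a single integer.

Need 2 + t * 5 >= 19, so t >= 17/5.
Smallest integer t = ceil(17/5) = 4.

Answer: 4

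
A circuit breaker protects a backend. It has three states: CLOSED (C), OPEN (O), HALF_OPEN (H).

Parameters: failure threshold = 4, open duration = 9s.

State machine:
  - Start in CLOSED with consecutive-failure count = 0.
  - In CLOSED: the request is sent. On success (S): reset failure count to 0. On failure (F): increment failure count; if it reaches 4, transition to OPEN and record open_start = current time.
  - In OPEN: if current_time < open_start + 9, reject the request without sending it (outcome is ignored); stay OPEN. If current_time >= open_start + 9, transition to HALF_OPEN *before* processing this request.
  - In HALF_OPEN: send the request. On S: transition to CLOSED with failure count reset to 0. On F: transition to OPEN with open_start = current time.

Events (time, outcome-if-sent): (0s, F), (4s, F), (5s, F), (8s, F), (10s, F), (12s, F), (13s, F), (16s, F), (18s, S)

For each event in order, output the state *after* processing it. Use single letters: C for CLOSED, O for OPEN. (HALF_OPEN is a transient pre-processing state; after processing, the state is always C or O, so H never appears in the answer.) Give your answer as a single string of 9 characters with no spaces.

Answer: CCCOOOOOC

Derivation:
State after each event:
  event#1 t=0s outcome=F: state=CLOSED
  event#2 t=4s outcome=F: state=CLOSED
  event#3 t=5s outcome=F: state=CLOSED
  event#4 t=8s outcome=F: state=OPEN
  event#5 t=10s outcome=F: state=OPEN
  event#6 t=12s outcome=F: state=OPEN
  event#7 t=13s outcome=F: state=OPEN
  event#8 t=16s outcome=F: state=OPEN
  event#9 t=18s outcome=S: state=CLOSED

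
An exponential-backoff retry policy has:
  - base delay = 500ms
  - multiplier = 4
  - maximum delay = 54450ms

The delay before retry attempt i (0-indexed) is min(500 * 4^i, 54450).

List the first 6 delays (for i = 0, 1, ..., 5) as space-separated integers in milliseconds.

Answer: 500 2000 8000 32000 54450 54450

Derivation:
Computing each delay:
  i=0: min(500*4^0, 54450) = 500
  i=1: min(500*4^1, 54450) = 2000
  i=2: min(500*4^2, 54450) = 8000
  i=3: min(500*4^3, 54450) = 32000
  i=4: min(500*4^4, 54450) = 54450
  i=5: min(500*4^5, 54450) = 54450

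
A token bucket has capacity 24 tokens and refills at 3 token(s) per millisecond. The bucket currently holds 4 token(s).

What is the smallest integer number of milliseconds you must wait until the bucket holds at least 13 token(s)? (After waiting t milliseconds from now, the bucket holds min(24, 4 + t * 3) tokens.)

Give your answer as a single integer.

Need 4 + t * 3 >= 13, so t >= 9/3.
Smallest integer t = ceil(9/3) = 3.

Answer: 3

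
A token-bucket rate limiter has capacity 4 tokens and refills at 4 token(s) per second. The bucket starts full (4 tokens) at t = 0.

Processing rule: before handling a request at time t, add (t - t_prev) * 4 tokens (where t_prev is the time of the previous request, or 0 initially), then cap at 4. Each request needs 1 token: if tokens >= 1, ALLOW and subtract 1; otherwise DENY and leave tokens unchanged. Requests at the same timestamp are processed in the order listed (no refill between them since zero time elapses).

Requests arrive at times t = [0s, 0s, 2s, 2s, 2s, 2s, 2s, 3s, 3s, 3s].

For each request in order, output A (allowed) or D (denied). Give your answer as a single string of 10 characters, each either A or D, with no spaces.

Simulating step by step:
  req#1 t=0s: ALLOW
  req#2 t=0s: ALLOW
  req#3 t=2s: ALLOW
  req#4 t=2s: ALLOW
  req#5 t=2s: ALLOW
  req#6 t=2s: ALLOW
  req#7 t=2s: DENY
  req#8 t=3s: ALLOW
  req#9 t=3s: ALLOW
  req#10 t=3s: ALLOW

Answer: AAAAAADAAA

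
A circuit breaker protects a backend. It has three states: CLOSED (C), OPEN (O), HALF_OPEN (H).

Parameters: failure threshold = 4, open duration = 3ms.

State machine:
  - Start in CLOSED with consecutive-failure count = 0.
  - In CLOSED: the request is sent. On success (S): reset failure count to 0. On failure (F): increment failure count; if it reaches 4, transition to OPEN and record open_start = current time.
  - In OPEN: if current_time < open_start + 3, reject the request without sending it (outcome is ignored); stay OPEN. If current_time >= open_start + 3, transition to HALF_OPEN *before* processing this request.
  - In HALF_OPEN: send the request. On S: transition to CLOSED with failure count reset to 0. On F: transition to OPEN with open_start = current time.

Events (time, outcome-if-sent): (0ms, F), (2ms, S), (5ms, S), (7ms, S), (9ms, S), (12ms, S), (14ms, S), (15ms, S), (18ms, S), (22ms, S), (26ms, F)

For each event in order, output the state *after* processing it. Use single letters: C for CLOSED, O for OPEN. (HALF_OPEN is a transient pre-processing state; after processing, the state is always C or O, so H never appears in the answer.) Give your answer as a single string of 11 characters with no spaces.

Answer: CCCCCCCCCCC

Derivation:
State after each event:
  event#1 t=0ms outcome=F: state=CLOSED
  event#2 t=2ms outcome=S: state=CLOSED
  event#3 t=5ms outcome=S: state=CLOSED
  event#4 t=7ms outcome=S: state=CLOSED
  event#5 t=9ms outcome=S: state=CLOSED
  event#6 t=12ms outcome=S: state=CLOSED
  event#7 t=14ms outcome=S: state=CLOSED
  event#8 t=15ms outcome=S: state=CLOSED
  event#9 t=18ms outcome=S: state=CLOSED
  event#10 t=22ms outcome=S: state=CLOSED
  event#11 t=26ms outcome=F: state=CLOSED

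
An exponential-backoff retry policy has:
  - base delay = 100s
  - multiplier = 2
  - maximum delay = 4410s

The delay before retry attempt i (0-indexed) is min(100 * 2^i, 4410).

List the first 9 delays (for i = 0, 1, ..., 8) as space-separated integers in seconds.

Computing each delay:
  i=0: min(100*2^0, 4410) = 100
  i=1: min(100*2^1, 4410) = 200
  i=2: min(100*2^2, 4410) = 400
  i=3: min(100*2^3, 4410) = 800
  i=4: min(100*2^4, 4410) = 1600
  i=5: min(100*2^5, 4410) = 3200
  i=6: min(100*2^6, 4410) = 4410
  i=7: min(100*2^7, 4410) = 4410
  i=8: min(100*2^8, 4410) = 4410

Answer: 100 200 400 800 1600 3200 4410 4410 4410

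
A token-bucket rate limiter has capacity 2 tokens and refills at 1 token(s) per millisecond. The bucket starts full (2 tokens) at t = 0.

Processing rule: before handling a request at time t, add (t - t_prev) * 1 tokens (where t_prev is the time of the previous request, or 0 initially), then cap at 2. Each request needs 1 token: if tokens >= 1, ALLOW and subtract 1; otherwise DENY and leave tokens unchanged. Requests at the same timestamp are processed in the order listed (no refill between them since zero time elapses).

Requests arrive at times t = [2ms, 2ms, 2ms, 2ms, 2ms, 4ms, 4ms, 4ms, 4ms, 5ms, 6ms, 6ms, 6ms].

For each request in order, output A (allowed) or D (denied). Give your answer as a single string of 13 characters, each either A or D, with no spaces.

Simulating step by step:
  req#1 t=2ms: ALLOW
  req#2 t=2ms: ALLOW
  req#3 t=2ms: DENY
  req#4 t=2ms: DENY
  req#5 t=2ms: DENY
  req#6 t=4ms: ALLOW
  req#7 t=4ms: ALLOW
  req#8 t=4ms: DENY
  req#9 t=4ms: DENY
  req#10 t=5ms: ALLOW
  req#11 t=6ms: ALLOW
  req#12 t=6ms: DENY
  req#13 t=6ms: DENY

Answer: AADDDAADDAADD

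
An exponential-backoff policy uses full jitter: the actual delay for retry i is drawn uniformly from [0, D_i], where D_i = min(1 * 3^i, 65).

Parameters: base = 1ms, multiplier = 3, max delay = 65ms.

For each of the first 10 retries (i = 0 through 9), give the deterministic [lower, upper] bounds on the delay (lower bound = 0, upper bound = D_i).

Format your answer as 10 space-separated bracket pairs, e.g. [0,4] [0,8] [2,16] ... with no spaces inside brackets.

Computing bounds per retry:
  i=0: D_i=min(1*3^0,65)=1, bounds=[0,1]
  i=1: D_i=min(1*3^1,65)=3, bounds=[0,3]
  i=2: D_i=min(1*3^2,65)=9, bounds=[0,9]
  i=3: D_i=min(1*3^3,65)=27, bounds=[0,27]
  i=4: D_i=min(1*3^4,65)=65, bounds=[0,65]
  i=5: D_i=min(1*3^5,65)=65, bounds=[0,65]
  i=6: D_i=min(1*3^6,65)=65, bounds=[0,65]
  i=7: D_i=min(1*3^7,65)=65, bounds=[0,65]
  i=8: D_i=min(1*3^8,65)=65, bounds=[0,65]
  i=9: D_i=min(1*3^9,65)=65, bounds=[0,65]

Answer: [0,1] [0,3] [0,9] [0,27] [0,65] [0,65] [0,65] [0,65] [0,65] [0,65]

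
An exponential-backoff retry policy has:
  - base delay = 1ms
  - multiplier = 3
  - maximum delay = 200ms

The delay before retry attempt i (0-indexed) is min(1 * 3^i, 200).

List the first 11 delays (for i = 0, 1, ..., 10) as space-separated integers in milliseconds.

Computing each delay:
  i=0: min(1*3^0, 200) = 1
  i=1: min(1*3^1, 200) = 3
  i=2: min(1*3^2, 200) = 9
  i=3: min(1*3^3, 200) = 27
  i=4: min(1*3^4, 200) = 81
  i=5: min(1*3^5, 200) = 200
  i=6: min(1*3^6, 200) = 200
  i=7: min(1*3^7, 200) = 200
  i=8: min(1*3^8, 200) = 200
  i=9: min(1*3^9, 200) = 200
  i=10: min(1*3^10, 200) = 200

Answer: 1 3 9 27 81 200 200 200 200 200 200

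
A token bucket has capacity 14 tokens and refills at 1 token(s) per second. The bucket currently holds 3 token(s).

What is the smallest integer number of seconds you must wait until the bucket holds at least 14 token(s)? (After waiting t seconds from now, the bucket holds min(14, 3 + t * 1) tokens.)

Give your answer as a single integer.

Need 3 + t * 1 >= 14, so t >= 11/1.
Smallest integer t = ceil(11/1) = 11.

Answer: 11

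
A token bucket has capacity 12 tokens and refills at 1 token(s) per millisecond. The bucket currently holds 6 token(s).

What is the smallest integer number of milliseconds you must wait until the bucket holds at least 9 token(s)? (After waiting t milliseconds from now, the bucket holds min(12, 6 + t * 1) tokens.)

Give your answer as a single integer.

Answer: 3

Derivation:
Need 6 + t * 1 >= 9, so t >= 3/1.
Smallest integer t = ceil(3/1) = 3.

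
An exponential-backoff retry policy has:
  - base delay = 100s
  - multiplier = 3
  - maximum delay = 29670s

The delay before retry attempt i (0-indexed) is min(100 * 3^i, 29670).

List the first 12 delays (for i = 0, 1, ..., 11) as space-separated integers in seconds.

Answer: 100 300 900 2700 8100 24300 29670 29670 29670 29670 29670 29670

Derivation:
Computing each delay:
  i=0: min(100*3^0, 29670) = 100
  i=1: min(100*3^1, 29670) = 300
  i=2: min(100*3^2, 29670) = 900
  i=3: min(100*3^3, 29670) = 2700
  i=4: min(100*3^4, 29670) = 8100
  i=5: min(100*3^5, 29670) = 24300
  i=6: min(100*3^6, 29670) = 29670
  i=7: min(100*3^7, 29670) = 29670
  i=8: min(100*3^8, 29670) = 29670
  i=9: min(100*3^9, 29670) = 29670
  i=10: min(100*3^10, 29670) = 29670
  i=11: min(100*3^11, 29670) = 29670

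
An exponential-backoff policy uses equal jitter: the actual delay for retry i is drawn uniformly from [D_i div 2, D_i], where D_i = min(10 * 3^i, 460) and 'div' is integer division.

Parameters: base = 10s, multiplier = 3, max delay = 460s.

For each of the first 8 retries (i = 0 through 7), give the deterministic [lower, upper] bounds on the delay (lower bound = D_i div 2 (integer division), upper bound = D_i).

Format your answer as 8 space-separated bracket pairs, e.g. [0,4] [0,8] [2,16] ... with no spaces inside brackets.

Computing bounds per retry:
  i=0: D_i=min(10*3^0,460)=10, bounds=[5,10]
  i=1: D_i=min(10*3^1,460)=30, bounds=[15,30]
  i=2: D_i=min(10*3^2,460)=90, bounds=[45,90]
  i=3: D_i=min(10*3^3,460)=270, bounds=[135,270]
  i=4: D_i=min(10*3^4,460)=460, bounds=[230,460]
  i=5: D_i=min(10*3^5,460)=460, bounds=[230,460]
  i=6: D_i=min(10*3^6,460)=460, bounds=[230,460]
  i=7: D_i=min(10*3^7,460)=460, bounds=[230,460]

Answer: [5,10] [15,30] [45,90] [135,270] [230,460] [230,460] [230,460] [230,460]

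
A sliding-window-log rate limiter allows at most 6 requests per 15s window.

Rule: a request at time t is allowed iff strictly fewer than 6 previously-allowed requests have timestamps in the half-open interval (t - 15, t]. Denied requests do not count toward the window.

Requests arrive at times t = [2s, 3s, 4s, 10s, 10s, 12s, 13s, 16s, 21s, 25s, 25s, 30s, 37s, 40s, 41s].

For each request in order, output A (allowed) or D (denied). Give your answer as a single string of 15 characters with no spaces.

Answer: AAAAAADDAAAAAAA

Derivation:
Tracking allowed requests in the window:
  req#1 t=2s: ALLOW
  req#2 t=3s: ALLOW
  req#3 t=4s: ALLOW
  req#4 t=10s: ALLOW
  req#5 t=10s: ALLOW
  req#6 t=12s: ALLOW
  req#7 t=13s: DENY
  req#8 t=16s: DENY
  req#9 t=21s: ALLOW
  req#10 t=25s: ALLOW
  req#11 t=25s: ALLOW
  req#12 t=30s: ALLOW
  req#13 t=37s: ALLOW
  req#14 t=40s: ALLOW
  req#15 t=41s: ALLOW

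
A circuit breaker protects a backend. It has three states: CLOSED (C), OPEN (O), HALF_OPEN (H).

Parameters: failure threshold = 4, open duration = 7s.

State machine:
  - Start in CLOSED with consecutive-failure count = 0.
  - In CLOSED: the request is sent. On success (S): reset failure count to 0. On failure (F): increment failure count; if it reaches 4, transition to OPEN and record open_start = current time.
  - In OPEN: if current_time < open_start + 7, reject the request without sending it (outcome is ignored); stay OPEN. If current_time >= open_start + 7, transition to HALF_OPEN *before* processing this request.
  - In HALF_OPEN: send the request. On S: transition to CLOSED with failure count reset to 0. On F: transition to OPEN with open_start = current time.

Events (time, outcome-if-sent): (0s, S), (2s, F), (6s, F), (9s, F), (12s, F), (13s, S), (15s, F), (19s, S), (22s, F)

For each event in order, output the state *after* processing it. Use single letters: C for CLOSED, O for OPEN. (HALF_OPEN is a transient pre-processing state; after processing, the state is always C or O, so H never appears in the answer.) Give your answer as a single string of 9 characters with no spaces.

State after each event:
  event#1 t=0s outcome=S: state=CLOSED
  event#2 t=2s outcome=F: state=CLOSED
  event#3 t=6s outcome=F: state=CLOSED
  event#4 t=9s outcome=F: state=CLOSED
  event#5 t=12s outcome=F: state=OPEN
  event#6 t=13s outcome=S: state=OPEN
  event#7 t=15s outcome=F: state=OPEN
  event#8 t=19s outcome=S: state=CLOSED
  event#9 t=22s outcome=F: state=CLOSED

Answer: CCCCOOOCC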